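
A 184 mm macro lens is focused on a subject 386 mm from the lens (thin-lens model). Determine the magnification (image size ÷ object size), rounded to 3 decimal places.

Thin lens: 1/f = 1/dₒ + 1/dᵢ → 1/dᵢ = 1/184 − 1/386 = 0.0028441 mm⁻¹, so dᵢ ≈ 351.6040 mm.
Magnification m = dᵢ/dₒ = 351.6040/386 ≈ 0.91089.

0.911×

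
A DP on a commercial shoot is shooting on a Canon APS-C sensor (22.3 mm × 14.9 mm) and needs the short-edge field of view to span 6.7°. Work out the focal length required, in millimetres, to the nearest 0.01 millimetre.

From α = 2·arctan(h/2f) we get f = h / (2·tan(α/2)).
With h = 14.9 mm and α/2 = 3.35°, tan(α/2) ≈ 0.05854, so f ≈ 14.9 / 0.11707 ≈ 127.2737 mm.

127.27 mm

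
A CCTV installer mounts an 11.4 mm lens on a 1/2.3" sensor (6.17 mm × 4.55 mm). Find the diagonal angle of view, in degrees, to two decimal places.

37.17°

Sensor diagonal = √(6.17² + 4.55²) = √58.7714 ≈ 7.6663 mm.
Angle of view α = 2·arctan(d/2f) with d = 7.6663 mm and f = 11.4 mm.
d/2f = 0.33624; arctan(0.33624) ≈ 18.5847°, so α ≈ 37.1693°.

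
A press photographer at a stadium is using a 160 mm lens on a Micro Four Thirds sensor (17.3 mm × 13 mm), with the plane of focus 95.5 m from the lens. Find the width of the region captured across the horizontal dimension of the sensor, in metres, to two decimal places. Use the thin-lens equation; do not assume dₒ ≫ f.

10.31 m

dₒ: 95.5 m = 95500 mm.
Similar triangles through the lens centre give W/dₒ = w/dᵢ; with 1/f = 1/dₒ + 1/dᵢ this gives W = w·(dₒ − f)/f.
W = 17.3 mm × (95500 − 160) / 160 = 17.3 × 595.8750 ≈ 10308.638 mm = 10.3086 m.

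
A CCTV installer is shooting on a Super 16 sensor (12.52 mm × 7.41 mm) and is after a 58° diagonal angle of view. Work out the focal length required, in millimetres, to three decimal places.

Sensor diagonal = √(12.52² + 7.41²) = √211.6585 ≈ 14.5485 mm.
From α = 2·arctan(d/2f) we get f = d / (2·tan(α/2)).
With d = 14.5485 mm and α/2 = 29°, tan(α/2) ≈ 0.55431, so f ≈ 14.5485 / 1.10862 ≈ 13.1231 mm.

13.123 mm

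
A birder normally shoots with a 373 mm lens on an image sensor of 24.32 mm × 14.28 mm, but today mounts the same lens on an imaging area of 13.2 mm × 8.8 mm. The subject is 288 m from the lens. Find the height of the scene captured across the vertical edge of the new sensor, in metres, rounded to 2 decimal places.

The focal length stays 373 mm; the relevant sensor dimension is now h = 8.8 mm. Object distance dₒ = 288 m = 288000 mm.
Thin-lens field height W = h·(dₒ − f)/f = 8.8 × (288000 − 373)/373 ≈ 6785.838 mm = 6.78584 m.

6.79 m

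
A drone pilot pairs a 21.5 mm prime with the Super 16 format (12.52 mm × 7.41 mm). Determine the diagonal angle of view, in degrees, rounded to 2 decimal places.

37.39°

Sensor diagonal = √(12.52² + 7.41²) = √211.6585 ≈ 14.5485 mm.
Angle of view α = 2·arctan(d/2f) with d = 14.5485 mm and f = 21.5 mm.
d/2f = 0.33834; arctan(0.33834) ≈ 18.6926°, so α ≈ 37.3852°.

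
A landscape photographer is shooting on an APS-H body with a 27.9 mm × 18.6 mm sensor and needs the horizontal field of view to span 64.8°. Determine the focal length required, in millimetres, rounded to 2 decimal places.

From α = 2·arctan(w/2f) we get f = w / (2·tan(α/2)).
With w = 27.9 mm and α/2 = 32.4°, tan(α/2) ≈ 0.63462, so f ≈ 27.9 / 1.26924 ≈ 21.9817 mm.

21.98 mm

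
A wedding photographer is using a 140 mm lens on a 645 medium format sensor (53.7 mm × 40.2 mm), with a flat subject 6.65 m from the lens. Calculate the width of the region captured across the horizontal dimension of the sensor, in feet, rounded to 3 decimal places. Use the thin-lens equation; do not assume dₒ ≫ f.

8.192 ft

dₒ: 6.65 m = 6650 mm.
Similar triangles through the lens centre give W/dₒ = w/dᵢ; with 1/f = 1/dₒ + 1/dᵢ this gives W = w·(dₒ − f)/f.
W = 53.7 mm × (6650 − 140) / 140 = 53.7 × 46.5000 ≈ 2497.050 mm = 2497.050/304.8 ft = 8.19242 ft.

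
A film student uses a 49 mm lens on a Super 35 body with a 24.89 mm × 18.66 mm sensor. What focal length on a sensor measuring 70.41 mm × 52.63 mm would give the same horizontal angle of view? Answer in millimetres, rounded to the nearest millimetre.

Equal angle of view means equal width/f ratio, so f₂ = f₁ · (width₂/width₁) = 49 × 70.41/24.89.
f₂ = 49 × 2.82885 ≈ 138.613 mm.

139 mm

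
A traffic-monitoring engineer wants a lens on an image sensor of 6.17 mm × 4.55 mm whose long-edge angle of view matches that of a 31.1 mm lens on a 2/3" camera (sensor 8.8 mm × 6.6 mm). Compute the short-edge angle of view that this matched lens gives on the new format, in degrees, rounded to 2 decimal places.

Equal long-edge AOV ⇒ f₂ = f₁ · 6.17/8.8 = 31.1 × 0.70114 ≈ 21.8053 mm.
Short-edge AOV on the new format = 2·arctan(4.55 / (2 × 21.8053)) = 2·arctan(0.10433) ≈ 11.9125°.

11.91°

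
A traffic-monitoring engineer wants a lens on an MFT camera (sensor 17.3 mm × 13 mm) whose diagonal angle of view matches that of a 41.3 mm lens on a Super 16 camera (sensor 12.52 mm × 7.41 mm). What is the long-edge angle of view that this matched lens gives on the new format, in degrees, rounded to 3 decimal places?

Sensor diagonal = √(12.52² + 7.41²) = √211.6585 ≈ 14.5485 mm.
Sensor diagonal = √(17.3² + 13²) = √468.2900 ≈ 21.6400 mm.
Equal diagonal AOV ⇒ f₂ = f₁ · 21.6400/14.5485 = 41.3 × 1.48744 ≈ 61.4313 mm.
Long-edge AOV on the new format = 2·arctan(17.3 / (2 × 61.4313)) = 2·arctan(0.14081) ≈ 16.0300°.

16.030°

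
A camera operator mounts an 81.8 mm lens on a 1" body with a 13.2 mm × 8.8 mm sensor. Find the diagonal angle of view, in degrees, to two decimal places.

Sensor diagonal = √(13.2² + 8.8²) = √251.6800 ≈ 15.8644 mm.
Angle of view α = 2·arctan(d/2f) with d = 15.8644 mm and f = 81.8 mm.
d/2f = 0.09697; arctan(0.09697) ≈ 5.5387°, so α ≈ 11.0774°.

11.08°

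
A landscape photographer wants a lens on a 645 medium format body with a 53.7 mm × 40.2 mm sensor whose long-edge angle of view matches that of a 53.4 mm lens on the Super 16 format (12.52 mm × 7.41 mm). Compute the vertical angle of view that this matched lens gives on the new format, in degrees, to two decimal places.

10.03°

Equal long-edge AOV ⇒ f₂ = f₁ · 53.7/12.52 = 53.4 × 4.28914 ≈ 229.0399 mm.
Vertical AOV on the new format = 2·arctan(40.2 / (2 × 229.0399)) = 2·arctan(0.08776) ≈ 10.0306°.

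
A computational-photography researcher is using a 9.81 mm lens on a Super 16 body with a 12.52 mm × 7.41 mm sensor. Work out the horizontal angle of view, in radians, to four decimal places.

1.1360 rad

Angle of view α = 2·arctan(w/2f) with w = 12.52 mm and f = 9.81 mm.
w/2f = 0.63812; arctan(0.63812) ≈ 0.5680 rad, so α ≈ 1.1360 rad.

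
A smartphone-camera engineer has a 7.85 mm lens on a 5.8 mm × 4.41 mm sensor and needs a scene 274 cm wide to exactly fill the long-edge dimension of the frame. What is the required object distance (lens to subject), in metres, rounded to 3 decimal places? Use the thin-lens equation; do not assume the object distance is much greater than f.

3.716 m

W: 274 cm = 2740 mm.
Magnification m = w/W = dᵢ/dₒ; combined with 1/f = 1/dₒ + 1/dᵢ this gives dₒ = f·(1 + W/w).
dₒ = 7.85 mm × (1 + 2740/5.8) = 7.85 × 473.4138 ≈ 3716.298 mm = 3.7163 m.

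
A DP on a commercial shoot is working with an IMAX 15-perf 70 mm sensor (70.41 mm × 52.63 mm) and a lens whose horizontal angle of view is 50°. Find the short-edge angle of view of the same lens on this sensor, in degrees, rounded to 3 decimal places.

From the horizontal AOV: f = 70.41 / (2·tan(25°)) = 70.41 / 0.93262 ≈ 75.4974 mm.
Short-edge AOV = 2·arctan(52.63 / (2 × 75.4974)) = 2·arctan(0.34856) ≈ 38.4325°.

38.433°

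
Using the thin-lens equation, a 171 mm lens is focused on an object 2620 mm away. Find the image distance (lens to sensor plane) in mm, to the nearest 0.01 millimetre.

182.94 mm

1/dᵢ = 1/f − 1/dₒ = 1/171 − 1/2620 = 0.0054663 mm⁻¹.
dᵢ = 1/0.0054663 ≈ 182.9400 mm.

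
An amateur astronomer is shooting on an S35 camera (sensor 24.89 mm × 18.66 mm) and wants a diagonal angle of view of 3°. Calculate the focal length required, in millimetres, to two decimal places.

593.98 mm

Sensor diagonal = √(24.89² + 18.66²) = √967.7077 ≈ 31.1080 mm.
From α = 2·arctan(d/2f) we get f = d / (2·tan(α/2)).
With d = 31.1080 mm and α/2 = 1.5°, tan(α/2) ≈ 0.02619, so f ≈ 31.1080 / 0.05237 ≈ 593.9833 mm.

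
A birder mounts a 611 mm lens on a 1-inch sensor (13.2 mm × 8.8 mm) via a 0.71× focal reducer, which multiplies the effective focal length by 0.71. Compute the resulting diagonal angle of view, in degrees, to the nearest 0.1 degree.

2.1°

Effective focal length f = 611 × 0.71 = 433.81 mm.
Sensor diagonal = √(13.2² + 8.8²) = √251.6800 ≈ 15.8644 mm.
α = 2·arctan(15.864 / (2 × 433.81)) = 2·arctan(0.01828) ≈ 2.0951°.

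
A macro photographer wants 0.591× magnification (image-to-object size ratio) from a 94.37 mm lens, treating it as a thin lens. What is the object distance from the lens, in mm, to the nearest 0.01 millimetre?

254.05 mm

With m = dᵢ/dₒ and 1/f = 1/dₒ + 1/dᵢ, substituting dᵢ = m·dₒ gives 1/f = (1 + 1/m)/dₒ, hence dₒ = f·(1 + 1/m).
dₒ = 94.37 × (1 + 1/0.591) = 94.37 × 2.69205 ≈ 254.049 mm.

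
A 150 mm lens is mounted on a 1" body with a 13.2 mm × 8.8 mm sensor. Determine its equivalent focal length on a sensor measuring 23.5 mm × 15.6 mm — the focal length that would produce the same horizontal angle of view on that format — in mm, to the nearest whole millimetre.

Equal angle of view means equal width/f ratio, so f₂ = f₁ · (width₂/width₁) = 150 × 23.5/13.2.
f₂ = 150 × 1.78030 ≈ 267.045 mm.

267 mm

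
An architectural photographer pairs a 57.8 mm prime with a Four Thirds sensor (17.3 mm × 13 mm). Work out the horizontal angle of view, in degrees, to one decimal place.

Angle of view α = 2·arctan(w/2f) with w = 17.3 mm and f = 57.8 mm.
w/2f = 0.14965; arctan(0.14965) ≈ 8.5114°, so α ≈ 17.0228°.

17.0°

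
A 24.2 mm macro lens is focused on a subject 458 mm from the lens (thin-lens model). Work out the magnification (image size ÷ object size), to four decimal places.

0.0558×

Thin lens: 1/f = 1/dₒ + 1/dᵢ → 1/dᵢ = 1/24.2 − 1/458 = 0.0391389 mm⁻¹, so dᵢ ≈ 25.5500 mm.
Magnification m = dᵢ/dₒ = 25.5500/458 ≈ 0.05579.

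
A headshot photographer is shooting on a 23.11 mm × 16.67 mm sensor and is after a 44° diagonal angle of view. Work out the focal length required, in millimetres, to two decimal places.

Sensor diagonal = √(23.11² + 16.67²) = √811.9610 ≈ 28.4949 mm.
From α = 2·arctan(d/2f) we get f = d / (2·tan(α/2)).
With d = 28.4949 mm and α/2 = 22°, tan(α/2) ≈ 0.40403, so f ≈ 28.4949 / 0.80805 ≈ 35.2637 mm.

35.26 mm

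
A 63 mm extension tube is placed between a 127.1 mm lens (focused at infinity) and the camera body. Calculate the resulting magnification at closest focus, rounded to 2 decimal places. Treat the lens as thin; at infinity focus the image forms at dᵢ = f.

The tube moves the image plane from f to f + e, so dᵢ = 127.1 + 63 = 190.1 mm. Focus is achieved when 1/f = 1/dₒ + 1/dᵢ, giving dₒ = 1/(1/f − 1/(f+e)).
Magnification m = dᵢ/dₒ = (f+e)·(1/f − 1/(f+e)) = e/f = 63/127.1 ≈ 0.4957.

0.50×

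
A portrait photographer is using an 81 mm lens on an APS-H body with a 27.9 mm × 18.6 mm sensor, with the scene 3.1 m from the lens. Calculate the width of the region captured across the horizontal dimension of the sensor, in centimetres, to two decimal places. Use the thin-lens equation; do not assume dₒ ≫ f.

dₒ: 3.1 m = 3100 mm.
Similar triangles through the lens centre give W/dₒ = w/dᵢ; with 1/f = 1/dₒ + 1/dᵢ this gives W = w·(dₒ − f)/f.
W = 27.9 mm × (3100 − 81) / 81 = 27.9 × 37.2716 ≈ 1039.878 mm = 103.988 cm.

103.99 cm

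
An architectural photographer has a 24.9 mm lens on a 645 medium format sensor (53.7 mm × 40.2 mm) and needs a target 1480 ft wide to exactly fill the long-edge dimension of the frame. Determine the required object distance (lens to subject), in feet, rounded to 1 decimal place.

W: 1480 ft × 304.8 mm/ft = 451103.99 mm.
Magnification m = w/W = dᵢ/dₒ; combined with 1/f = 1/dₒ + 1/dᵢ this gives dₒ = f·(1 + W/w).
dₒ = 24.9 mm × (1 + 451104/53.7) = 24.9 × 8401.4467 ≈ 209196.022 mm = 209196.022/304.8 ft = 686.339 ft.

686.3 ft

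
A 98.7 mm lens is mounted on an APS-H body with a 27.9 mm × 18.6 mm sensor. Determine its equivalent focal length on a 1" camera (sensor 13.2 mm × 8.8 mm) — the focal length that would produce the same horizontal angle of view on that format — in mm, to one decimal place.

Equal angle of view means equal width/f ratio, so f₂ = f₁ · (width₂/width₁) = 98.7 × 13.2/27.9.
f₂ = 98.7 × 0.47312 ≈ 46.697 mm.

46.7 mm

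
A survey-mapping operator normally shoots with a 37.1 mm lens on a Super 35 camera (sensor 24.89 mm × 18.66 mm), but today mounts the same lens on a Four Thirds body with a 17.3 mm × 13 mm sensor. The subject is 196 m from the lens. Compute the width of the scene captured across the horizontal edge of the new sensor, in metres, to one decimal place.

91.4 m

The focal length stays 37.1 mm; the relevant sensor dimension is now w = 17.3 mm. Object distance dₒ = 196 m = 196000 mm.
Thin-lens field width W = w·(dₒ − f)/f = 17.3 × (196000 − 37.1)/37.1 ≈ 91378.926 mm = 91.3789 m.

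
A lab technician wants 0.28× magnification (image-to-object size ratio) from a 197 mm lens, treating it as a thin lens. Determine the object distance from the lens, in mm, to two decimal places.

900.57 mm

With m = dᵢ/dₒ and 1/f = 1/dₒ + 1/dᵢ, substituting dᵢ = m·dₒ gives 1/f = (1 + 1/m)/dₒ, hence dₒ = f·(1 + 1/m).
dₒ = 197 × (1 + 1/0.28) = 197 × 4.57143 ≈ 900.571 mm.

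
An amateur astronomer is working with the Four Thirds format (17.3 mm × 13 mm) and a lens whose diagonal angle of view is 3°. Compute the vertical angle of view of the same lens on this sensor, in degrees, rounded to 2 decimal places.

1.80°

Sensor diagonal = √(17.3² + 13²) = √468.2900 ≈ 21.6400 mm.
From the diagonal AOV: f = 21.6400 / (2·tan(1.5°)) = 21.6400 / 0.05237 ≈ 413.1993 mm.
Vertical AOV = 2·arctan(13 / (2 × 413.1993)) = 2·arctan(0.01573) ≈ 1.8025°.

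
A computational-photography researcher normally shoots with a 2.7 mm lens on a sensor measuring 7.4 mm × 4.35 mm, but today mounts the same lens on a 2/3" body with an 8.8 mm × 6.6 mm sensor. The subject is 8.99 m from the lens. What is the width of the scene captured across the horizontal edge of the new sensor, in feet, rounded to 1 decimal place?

The focal length stays 2.7 mm; the relevant sensor dimension is now w = 8.8 mm. Object distance dₒ = 8.99 m = 8990 mm.
Thin-lens field width W = w·(dₒ − f)/f = 8.8 × (8990 − 2.7)/2.7 ≈ 29291.941 mm = 29291.941/304.8 ft = 96.1022 ft.

96.1 ft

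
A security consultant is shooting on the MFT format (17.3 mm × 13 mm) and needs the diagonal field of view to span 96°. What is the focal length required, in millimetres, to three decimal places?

Sensor diagonal = √(17.3² + 13²) = √468.2900 ≈ 21.6400 mm.
From α = 2·arctan(d/2f) we get f = d / (2·tan(α/2)).
With d = 21.6400 mm and α/2 = 48°, tan(α/2) ≈ 1.11061, so f ≈ 21.6400 / 2.22123 ≈ 9.7424 mm.

9.742 mm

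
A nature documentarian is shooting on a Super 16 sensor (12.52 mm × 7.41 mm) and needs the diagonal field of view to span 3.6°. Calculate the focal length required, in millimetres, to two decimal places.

231.47 mm

Sensor diagonal = √(12.52² + 7.41²) = √211.6585 ≈ 14.5485 mm.
From α = 2·arctan(d/2f) we get f = d / (2·tan(α/2)).
With d = 14.5485 mm and α/2 = 1.8°, tan(α/2) ≈ 0.03143, so f ≈ 14.5485 / 0.06285 ≈ 231.4702 mm.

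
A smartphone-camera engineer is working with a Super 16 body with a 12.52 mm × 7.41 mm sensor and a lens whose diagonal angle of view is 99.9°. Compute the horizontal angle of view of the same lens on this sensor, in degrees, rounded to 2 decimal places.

Sensor diagonal = √(12.52² + 7.41²) = √211.6585 ≈ 14.5485 mm.
From the diagonal AOV: f = 14.5485 / (2·tan(49.95°)) = 14.5485 / 2.37929 ≈ 6.1146 mm.
Horizontal AOV = 2·arctan(12.52 / (2 × 6.1146)) = 2·arctan(1.02377) ≈ 91.3460°.

91.35°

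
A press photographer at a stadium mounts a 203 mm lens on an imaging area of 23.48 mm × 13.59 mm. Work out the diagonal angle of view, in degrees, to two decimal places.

Sensor diagonal = √(23.48² + 13.59²) = √735.9985 ≈ 27.1293 mm.
Angle of view α = 2·arctan(d/2f) with d = 27.1293 mm and f = 203 mm.
d/2f = 0.06682; arctan(0.06682) ≈ 3.8229°, so α ≈ 7.6457°.

7.65°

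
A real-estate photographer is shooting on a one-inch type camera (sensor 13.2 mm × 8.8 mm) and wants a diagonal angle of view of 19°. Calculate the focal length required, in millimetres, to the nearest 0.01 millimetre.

Sensor diagonal = √(13.2² + 8.8²) = √251.6800 ≈ 15.8644 mm.
From α = 2·arctan(d/2f) we get f = d / (2·tan(α/2)).
With d = 15.8644 mm and α/2 = 9.5°, tan(α/2) ≈ 0.16734, so f ≈ 15.8644 / 0.33469 ≈ 47.4010 mm.

47.40 mm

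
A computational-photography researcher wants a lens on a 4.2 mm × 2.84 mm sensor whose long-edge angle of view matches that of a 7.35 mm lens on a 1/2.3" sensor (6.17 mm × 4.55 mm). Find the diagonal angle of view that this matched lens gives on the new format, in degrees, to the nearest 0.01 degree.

53.74°

Equal long-edge AOV ⇒ f₂ = f₁ · 4.2/6.17 = 7.35 × 0.68071 ≈ 5.0032 mm.
Sensor diagonal = √(4.2² + 2.84²) = √25.7056 ≈ 5.0701 mm.
Diagonal AOV on the new format = 2·arctan(5.0701 / (2 × 5.0032)) = 2·arctan(0.50668) ≈ 53.7407°.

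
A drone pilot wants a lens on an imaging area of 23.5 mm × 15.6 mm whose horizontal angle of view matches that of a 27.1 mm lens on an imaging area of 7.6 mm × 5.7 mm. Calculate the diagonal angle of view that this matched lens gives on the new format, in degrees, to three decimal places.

Equal horizontal AOV ⇒ f₂ = f₁ · 23.5/7.6 = 27.1 × 3.09211 ≈ 83.7961 mm.
Sensor diagonal = √(23.5² + 15.6²) = √795.6100 ≈ 28.2066 mm.
Diagonal AOV on the new format = 2·arctan(28.2066 / (2 × 83.7961)) = 2·arctan(0.16830) ≈ 19.1072°.

19.107°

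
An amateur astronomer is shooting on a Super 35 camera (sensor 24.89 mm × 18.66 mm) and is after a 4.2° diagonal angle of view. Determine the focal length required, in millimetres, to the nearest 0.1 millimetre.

Sensor diagonal = √(24.89² + 18.66²) = √967.7077 ≈ 31.1080 mm.
From α = 2·arctan(d/2f) we get f = d / (2·tan(α/2)).
With d = 31.1080 mm and α/2 = 2.1°, tan(α/2) ≈ 0.03667, so f ≈ 31.1080 / 0.07334 ≈ 424.1807 mm.

424.2 mm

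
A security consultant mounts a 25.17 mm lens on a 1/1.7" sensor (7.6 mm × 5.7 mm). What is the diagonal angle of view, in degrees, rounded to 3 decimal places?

21.374°

Sensor diagonal = √(7.6² + 5.7²) = √90.2500 ≈ 9.5000 mm.
Angle of view α = 2·arctan(d/2f) with d = 9.5000 mm and f = 25.17 mm.
d/2f = 0.18872; arctan(0.18872) ≈ 10.6870°, so α ≈ 21.3740°.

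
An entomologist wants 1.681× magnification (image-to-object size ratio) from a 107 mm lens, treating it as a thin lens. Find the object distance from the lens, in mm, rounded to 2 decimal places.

With m = dᵢ/dₒ and 1/f = 1/dₒ + 1/dᵢ, substituting dᵢ = m·dₒ gives 1/f = (1 + 1/m)/dₒ, hence dₒ = f·(1 + 1/m).
dₒ = 107 × (1 + 1/1.681) = 107 × 1.59488 ≈ 170.653 mm.

170.65 mm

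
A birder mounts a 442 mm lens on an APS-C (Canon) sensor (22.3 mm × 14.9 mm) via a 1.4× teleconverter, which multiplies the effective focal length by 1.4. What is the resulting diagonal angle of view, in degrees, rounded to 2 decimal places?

Effective focal length f = 442 × 1.4 = 618.8 mm.
Sensor diagonal = √(22.3² + 14.9²) = √719.3000 ≈ 26.8198 mm.
α = 2·arctan(26.820 / (2 × 618.8)) = 2·arctan(0.02167) ≈ 2.4829°.

2.48°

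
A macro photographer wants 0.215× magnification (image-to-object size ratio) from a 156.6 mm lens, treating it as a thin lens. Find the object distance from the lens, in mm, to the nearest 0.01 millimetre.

With m = dᵢ/dₒ and 1/f = 1/dₒ + 1/dᵢ, substituting dᵢ = m·dₒ gives 1/f = (1 + 1/m)/dₒ, hence dₒ = f·(1 + 1/m).
dₒ = 156.6 × (1 + 1/0.215) = 156.6 × 5.65116 ≈ 884.972 mm.

884.97 mm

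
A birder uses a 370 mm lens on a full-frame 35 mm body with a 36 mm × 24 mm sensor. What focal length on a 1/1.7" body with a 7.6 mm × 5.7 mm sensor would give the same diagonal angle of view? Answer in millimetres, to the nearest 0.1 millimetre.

81.2 mm

Sensor diagonal = √(36² + 24²) = √1872.0000 ≈ 43.2666 mm.
Sensor diagonal = √(7.6² + 5.7²) = √90.2500 ≈ 9.5000 mm.
Equal angle of view means equal diagonal/f ratio, so f₂ = f₁ · (diagonal₂/diagonal₁) = 370 × 9.5000/43.2666.
f₂ = 370 × 0.21957 ≈ 81.240 mm.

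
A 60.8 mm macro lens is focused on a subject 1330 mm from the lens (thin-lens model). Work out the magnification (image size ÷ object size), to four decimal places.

Thin lens: 1/f = 1/dₒ + 1/dᵢ → 1/dᵢ = 1/60.8 − 1/1330 = 0.0156955 mm⁻¹, so dᵢ ≈ 63.7126 mm.
Magnification m = dᵢ/dₒ = 63.7126/1330 ≈ 0.04790.

0.0479×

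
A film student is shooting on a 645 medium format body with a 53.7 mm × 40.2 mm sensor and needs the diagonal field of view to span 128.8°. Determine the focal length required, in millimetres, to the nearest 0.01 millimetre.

Sensor diagonal = √(53.7² + 40.2²) = √4499.7300 ≈ 67.0800 mm.
From α = 2·arctan(d/2f) we get f = d / (2·tan(α/2)).
With d = 67.0800 mm and α/2 = 64.4°, tan(α/2) ≈ 2.08716, so f ≈ 67.0800 / 4.17432 ≈ 16.0697 mm.

16.07 mm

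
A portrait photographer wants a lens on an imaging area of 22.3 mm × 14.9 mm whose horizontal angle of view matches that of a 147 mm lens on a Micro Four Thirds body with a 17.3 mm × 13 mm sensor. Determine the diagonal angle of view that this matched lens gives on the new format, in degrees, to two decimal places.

8.10°

Equal horizontal AOV ⇒ f₂ = f₁ · 22.3/17.3 = 147 × 1.28902 ≈ 189.4855 mm.
Sensor diagonal = √(22.3² + 14.9²) = √719.3000 ≈ 26.8198 mm.
Diagonal AOV on the new format = 2·arctan(26.8198 / (2 × 189.4855)) = 2·arctan(0.07077) ≈ 8.0961°.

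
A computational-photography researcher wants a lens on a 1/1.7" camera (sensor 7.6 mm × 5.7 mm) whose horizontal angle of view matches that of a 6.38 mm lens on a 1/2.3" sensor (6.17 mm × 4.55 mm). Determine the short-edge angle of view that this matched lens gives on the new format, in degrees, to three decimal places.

Equal horizontal AOV ⇒ f₂ = f₁ · 7.6/6.17 = 6.38 × 1.23177 ≈ 7.8587 mm.
Short-edge AOV on the new format = 2·arctan(5.7 / (2 × 7.8587)) = 2·arctan(0.36266) ≈ 39.8670°.

39.867°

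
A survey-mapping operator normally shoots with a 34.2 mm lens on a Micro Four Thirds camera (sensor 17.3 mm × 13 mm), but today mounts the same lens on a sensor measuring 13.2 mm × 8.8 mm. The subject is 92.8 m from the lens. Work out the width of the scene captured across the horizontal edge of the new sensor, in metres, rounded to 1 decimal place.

35.8 m

The focal length stays 34.2 mm; the relevant sensor dimension is now w = 13.2 mm. Object distance dₒ = 92.8 m = 92800 mm.
Thin-lens field width W = w·(dₒ − f)/f = 13.2 × (92800 − 34.2)/34.2 ≈ 35804.344 mm = 35.8043 m.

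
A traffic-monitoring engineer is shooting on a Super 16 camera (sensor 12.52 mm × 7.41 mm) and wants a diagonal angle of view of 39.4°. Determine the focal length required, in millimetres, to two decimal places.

Sensor diagonal = √(12.52² + 7.41²) = √211.6585 ≈ 14.5485 mm.
From α = 2·arctan(d/2f) we get f = d / (2·tan(α/2)).
With d = 14.5485 mm and α/2 = 19.7°, tan(α/2) ≈ 0.35805, so f ≈ 14.5485 / 0.71610 ≈ 20.3162 mm.

20.32 mm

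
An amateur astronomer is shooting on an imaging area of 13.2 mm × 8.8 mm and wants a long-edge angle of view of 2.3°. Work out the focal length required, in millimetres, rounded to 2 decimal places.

From α = 2·arctan(w/2f) we get f = w / (2·tan(α/2)).
With w = 13.2 mm and α/2 = 1.15°, tan(α/2) ≈ 0.02007, so f ≈ 13.2 / 0.04015 ≈ 328.7838 mm.

328.78 mm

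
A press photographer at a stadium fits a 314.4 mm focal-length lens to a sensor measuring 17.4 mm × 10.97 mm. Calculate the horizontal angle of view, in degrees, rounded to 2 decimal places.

3.17°

Angle of view α = 2·arctan(w/2f) with w = 17.4 mm and f = 314.4 mm.
w/2f = 0.02767; arctan(0.02767) ≈ 1.5851°, so α ≈ 3.1701°.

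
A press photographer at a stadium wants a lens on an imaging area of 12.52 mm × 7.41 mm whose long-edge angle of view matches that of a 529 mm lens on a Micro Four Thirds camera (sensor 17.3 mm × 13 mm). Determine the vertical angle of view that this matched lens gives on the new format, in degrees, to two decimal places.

1.11°

Equal long-edge AOV ⇒ f₂ = f₁ · 12.52/17.3 = 529 × 0.72370 ≈ 382.8370 mm.
Vertical AOV on the new format = 2·arctan(7.41 / (2 × 382.8370)) = 2·arctan(0.00968) ≈ 1.1090°.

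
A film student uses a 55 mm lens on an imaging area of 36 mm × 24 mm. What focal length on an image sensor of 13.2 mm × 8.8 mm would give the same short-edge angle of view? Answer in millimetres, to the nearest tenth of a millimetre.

20.2 mm

Equal angle of view means equal height/f ratio, so f₂ = f₁ · (height₂/height₁) = 55 × 8.8/24.
f₂ = 55 × 0.36667 ≈ 20.167 mm.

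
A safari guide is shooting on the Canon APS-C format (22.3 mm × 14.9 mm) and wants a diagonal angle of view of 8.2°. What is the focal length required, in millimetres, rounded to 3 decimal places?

187.078 mm

Sensor diagonal = √(22.3² + 14.9²) = √719.3000 ≈ 26.8198 mm.
From α = 2·arctan(d/2f) we get f = d / (2·tan(α/2)).
With d = 26.8198 mm and α/2 = 4.1°, tan(α/2) ≈ 0.07168, so f ≈ 26.8198 / 0.14336 ≈ 187.0775 mm.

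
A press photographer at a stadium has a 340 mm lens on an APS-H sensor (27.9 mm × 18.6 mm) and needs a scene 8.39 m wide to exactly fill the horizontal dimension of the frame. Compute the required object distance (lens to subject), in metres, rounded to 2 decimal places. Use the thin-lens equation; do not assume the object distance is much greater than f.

102.58 m

W: 8.39 m = 8390 mm.
Magnification m = w/W = dᵢ/dₒ; combined with 1/f = 1/dₒ + 1/dᵢ this gives dₒ = f·(1 + W/w).
dₒ = 340 mm × (1 + 8390/27.9) = 340 × 301.7168 ≈ 102583.728 mm = 102.584 m.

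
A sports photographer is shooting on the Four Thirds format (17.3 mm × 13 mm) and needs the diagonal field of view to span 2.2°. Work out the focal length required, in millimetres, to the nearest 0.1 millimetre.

Sensor diagonal = √(17.3² + 13²) = √468.2900 ≈ 21.6400 mm.
From α = 2·arctan(d/2f) we get f = d / (2·tan(α/2)).
With d = 21.6400 mm and α/2 = 1.1°, tan(α/2) ≈ 0.01920, so f ≈ 21.6400 / 0.03840 ≈ 563.5131 mm.

563.5 mm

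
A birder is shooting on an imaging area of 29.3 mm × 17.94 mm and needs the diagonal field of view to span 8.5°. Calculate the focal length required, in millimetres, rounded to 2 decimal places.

Sensor diagonal = √(29.3² + 17.94²) = √1180.3336 ≈ 34.3560 mm.
From α = 2·arctan(d/2f) we get f = d / (2·tan(α/2)).
With d = 34.3560 mm and α/2 = 4.25°, tan(α/2) ≈ 0.07431, so f ≈ 34.3560 / 0.14863 ≈ 231.1578 mm.

231.16 mm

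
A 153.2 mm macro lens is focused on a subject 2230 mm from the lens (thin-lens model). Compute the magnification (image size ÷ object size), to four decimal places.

0.0738×

Thin lens: 1/f = 1/dₒ + 1/dᵢ → 1/dᵢ = 1/153.2 − 1/2230 = 0.0060790 mm⁻¹, so dᵢ ≈ 164.5012 mm.
Magnification m = dᵢ/dₒ = 164.5012/2230 ≈ 0.07377.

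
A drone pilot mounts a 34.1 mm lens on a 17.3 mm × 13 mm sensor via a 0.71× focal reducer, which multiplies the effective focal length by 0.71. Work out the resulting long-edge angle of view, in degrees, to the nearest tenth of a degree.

Effective focal length f = 34.1 × 0.71 = 24.211 mm.
α = 2·arctan(17.3 / (2 × 24.211)) = 2·arctan(0.35728) ≈ 39.3211°.

39.3°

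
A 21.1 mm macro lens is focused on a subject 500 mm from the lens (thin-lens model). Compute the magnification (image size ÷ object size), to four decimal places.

0.0441×

Thin lens: 1/f = 1/dₒ + 1/dᵢ → 1/dᵢ = 1/21.1 − 1/500 = 0.0453934 mm⁻¹, so dᵢ ≈ 22.0297 mm.
Magnification m = dᵢ/dₒ = 22.0297/500 ≈ 0.04406.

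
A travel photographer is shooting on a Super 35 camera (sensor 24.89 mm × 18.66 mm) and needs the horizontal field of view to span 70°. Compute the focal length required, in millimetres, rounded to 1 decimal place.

17.8 mm

From α = 2·arctan(w/2f) we get f = w / (2·tan(α/2)).
With w = 24.89 mm and α/2 = 35°, tan(α/2) ≈ 0.70021, so f ≈ 24.89 / 1.40042 ≈ 17.7733 mm.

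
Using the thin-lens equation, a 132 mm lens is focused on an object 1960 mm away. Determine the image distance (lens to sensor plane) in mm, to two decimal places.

141.53 mm

1/dᵢ = 1/f − 1/dₒ = 1/132 − 1/1960 = 0.0070656 mm⁻¹.
dᵢ = 1/0.0070656 ≈ 141.5317 mm.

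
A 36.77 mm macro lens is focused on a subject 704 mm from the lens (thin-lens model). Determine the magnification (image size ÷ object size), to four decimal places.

Thin lens: 1/f = 1/dₒ + 1/dᵢ → 1/dᵢ = 1/36.77 − 1/704 = 0.0257756 mm⁻¹, so dᵢ ≈ 38.7963 mm.
Magnification m = dᵢ/dₒ = 38.7963/704 ≈ 0.05511.

0.0551×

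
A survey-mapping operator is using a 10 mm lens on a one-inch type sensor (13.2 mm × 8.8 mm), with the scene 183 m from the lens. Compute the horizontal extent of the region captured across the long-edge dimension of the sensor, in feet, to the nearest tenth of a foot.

792.5 ft

dₒ: 183 m = 183000 mm.
Similar triangles through the lens centre give W/dₒ = w/dᵢ; with 1/f = 1/dₒ + 1/dᵢ this gives W = w·(dₒ − f)/f.
W = 13.2 mm × (183000 − 10) / 10 = 13.2 × 18299.0000 ≈ 241546.800 mm = 241546.800/304.8 ft = 792.476 ft.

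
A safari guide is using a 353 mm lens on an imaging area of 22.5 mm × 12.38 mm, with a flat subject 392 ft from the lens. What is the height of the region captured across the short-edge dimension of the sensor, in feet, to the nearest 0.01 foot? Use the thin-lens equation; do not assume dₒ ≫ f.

13.71 ft

dₒ: 392 ft × 304.8 mm/ft = 119481.60 mm.
Similar triangles through the lens centre give W/dₒ = h/dᵢ; with 1/f = 1/dₒ + 1/dᵢ this gives W = h·(dₒ − f)/f.
W = 12.38 mm × (119482 − 353) / 353 = 12.38 × 337.4748 ≈ 4177.938 mm = 4177.938/304.8 ft = 13.7071 ft.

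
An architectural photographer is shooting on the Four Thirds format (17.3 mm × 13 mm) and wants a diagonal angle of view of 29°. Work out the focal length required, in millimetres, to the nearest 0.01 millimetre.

Sensor diagonal = √(17.3² + 13²) = √468.2900 ≈ 21.6400 mm.
From α = 2·arctan(d/2f) we get f = d / (2·tan(α/2)).
With d = 21.6400 mm and α/2 = 14.5°, tan(α/2) ≈ 0.25862, so f ≈ 21.6400 / 0.51724 ≈ 41.8379 mm.

41.84 mm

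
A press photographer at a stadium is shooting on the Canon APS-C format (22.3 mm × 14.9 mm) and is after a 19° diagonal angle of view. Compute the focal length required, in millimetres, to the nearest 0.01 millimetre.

Sensor diagonal = √(22.3² + 14.9²) = √719.3000 ≈ 26.8198 mm.
From α = 2·arctan(d/2f) we get f = d / (2·tan(α/2)).
With d = 26.8198 mm and α/2 = 9.5°, tan(α/2) ≈ 0.16734, so f ≈ 26.8198 / 0.33469 ≈ 80.1343 mm.

80.13 mm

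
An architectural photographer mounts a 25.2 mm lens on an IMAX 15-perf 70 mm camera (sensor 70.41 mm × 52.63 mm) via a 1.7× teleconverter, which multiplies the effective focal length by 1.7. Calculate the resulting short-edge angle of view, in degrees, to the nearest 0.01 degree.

63.12°

Effective focal length f = 25.2 × 1.7 = 42.84 mm.
α = 2·arctan(52.63 / (2 × 42.84)) = 2·arctan(0.61426) ≈ 63.1217°.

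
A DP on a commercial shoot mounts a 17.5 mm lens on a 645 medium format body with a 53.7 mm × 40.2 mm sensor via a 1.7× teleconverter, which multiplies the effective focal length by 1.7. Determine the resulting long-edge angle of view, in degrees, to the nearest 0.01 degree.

Effective focal length f = 17.5 × 1.7 = 29.75 mm.
α = 2·arctan(53.7 / (2 × 29.75)) = 2·arctan(0.90252) ≈ 84.1338°.

84.13°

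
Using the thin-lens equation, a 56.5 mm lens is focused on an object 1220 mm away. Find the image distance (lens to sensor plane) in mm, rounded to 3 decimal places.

59.244 mm

1/dᵢ = 1/f − 1/dₒ = 1/56.5 − 1/1220 = 0.0168794 mm⁻¹.
dᵢ = 1/0.0168794 ≈ 59.2437 mm.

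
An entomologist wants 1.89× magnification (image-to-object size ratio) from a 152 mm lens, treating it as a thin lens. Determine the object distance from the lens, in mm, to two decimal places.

232.42 mm

With m = dᵢ/dₒ and 1/f = 1/dₒ + 1/dᵢ, substituting dᵢ = m·dₒ gives 1/f = (1 + 1/m)/dₒ, hence dₒ = f·(1 + 1/m).
dₒ = 152 × (1 + 1/1.89) = 152 × 1.52910 ≈ 232.423 mm.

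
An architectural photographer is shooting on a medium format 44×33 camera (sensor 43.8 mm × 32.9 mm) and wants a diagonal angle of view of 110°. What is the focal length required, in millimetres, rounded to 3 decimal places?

Sensor diagonal = √(43.8² + 32.9²) = √3000.8500 ≈ 54.7800 mm.
From α = 2·arctan(d/2f) we get f = d / (2·tan(α/2)).
With d = 54.7800 mm and α/2 = 55°, tan(α/2) ≈ 1.42815, so f ≈ 54.7800 / 2.85630 ≈ 19.1787 mm.

19.179 mm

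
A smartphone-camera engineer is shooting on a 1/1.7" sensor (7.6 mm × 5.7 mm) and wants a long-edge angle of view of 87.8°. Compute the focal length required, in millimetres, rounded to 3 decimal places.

From α = 2·arctan(w/2f) we get f = w / (2·tan(α/2)).
With w = 7.6 mm and α/2 = 43.9°, tan(α/2) ≈ 0.96232, so f ≈ 7.6 / 1.92464 ≈ 3.9488 mm.

3.949 mm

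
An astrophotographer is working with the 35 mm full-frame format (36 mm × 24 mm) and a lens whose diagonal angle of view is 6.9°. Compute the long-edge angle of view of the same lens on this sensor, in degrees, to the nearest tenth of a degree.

Sensor diagonal = √(36² + 24²) = √1872.0000 ≈ 43.2666 mm.
From the diagonal AOV: f = 43.2666 / (2·tan(3.45°)) = 43.2666 / 0.12057 ≈ 358.8402 mm.
Long-edge AOV = 2·arctan(36 / (2 × 358.8402)) = 2·arctan(0.05016) ≈ 5.7433°.

5.7°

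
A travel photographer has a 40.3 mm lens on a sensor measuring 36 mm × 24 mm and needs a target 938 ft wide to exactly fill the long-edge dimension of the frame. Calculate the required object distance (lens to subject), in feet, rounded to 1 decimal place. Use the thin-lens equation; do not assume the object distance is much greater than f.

W: 938 ft × 304.8 mm/ft = 285902.39 mm.
Magnification m = w/W = dᵢ/dₒ; combined with 1/f = 1/dₒ + 1/dᵢ this gives dₒ = f·(1 + W/w).
dₒ = 40.3 mm × (1 + 285902/36) = 40.3 × 7942.7331 ≈ 320092.143 mm = 320092.143/304.8 ft = 1050.17 ft.

1050.2 ft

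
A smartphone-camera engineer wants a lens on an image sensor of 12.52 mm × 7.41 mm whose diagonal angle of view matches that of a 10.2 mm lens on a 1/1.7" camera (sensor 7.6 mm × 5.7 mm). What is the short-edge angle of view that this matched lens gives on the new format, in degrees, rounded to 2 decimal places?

26.69°

Sensor diagonal = √(7.6² + 5.7²) = √90.2500 ≈ 9.5000 mm.
Sensor diagonal = √(12.52² + 7.41²) = √211.6585 ≈ 14.5485 mm.
Equal diagonal AOV ⇒ f₂ = f₁ · 14.5485/9.5000 = 10.2 × 1.53142 ≈ 15.6205 mm.
Short-edge AOV on the new format = 2·arctan(7.41 / (2 × 15.6205)) = 2·arctan(0.23719) ≈ 26.6867°.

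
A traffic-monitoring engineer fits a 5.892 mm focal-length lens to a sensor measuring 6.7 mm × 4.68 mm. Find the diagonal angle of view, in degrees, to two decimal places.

69.49°

Sensor diagonal = √(6.7² + 4.68²) = √66.7924 ≈ 8.1727 mm.
Angle of view α = 2·arctan(d/2f) with d = 8.1727 mm and f = 5.892 mm.
d/2f = 0.69354; arctan(0.69354) ≈ 34.7428°, so α ≈ 69.4856°.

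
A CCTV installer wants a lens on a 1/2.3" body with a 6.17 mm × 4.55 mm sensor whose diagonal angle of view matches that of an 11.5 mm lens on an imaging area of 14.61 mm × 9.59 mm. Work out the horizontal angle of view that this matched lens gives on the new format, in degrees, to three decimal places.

62.895°

Sensor diagonal = √(14.61² + 9.59²) = √305.4202 ≈ 17.4763 mm.
Sensor diagonal = √(6.17² + 4.55²) = √58.7714 ≈ 7.6663 mm.
Equal diagonal AOV ⇒ f₂ = f₁ · 7.6663/17.4763 = 11.5 × 0.43867 ≈ 5.0447 mm.
Horizontal AOV on the new format = 2·arctan(6.17 / (2 × 5.0447)) = 2·arctan(0.61154) ≈ 62.8947°.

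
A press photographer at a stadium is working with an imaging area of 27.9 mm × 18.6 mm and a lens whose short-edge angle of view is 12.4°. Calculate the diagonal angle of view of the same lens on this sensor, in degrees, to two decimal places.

22.16°

From the short-edge AOV: f = 18.6 / (2·tan(6.2°)) = 18.6 / 0.21727 ≈ 85.6080 mm.
Sensor diagonal = √(27.9² + 18.6²) = √1124.3700 ≈ 33.5316 mm.
Diagonal AOV = 2·arctan(33.5316 / (2 × 85.6080)) = 2·arctan(0.19584) ≈ 22.1616°.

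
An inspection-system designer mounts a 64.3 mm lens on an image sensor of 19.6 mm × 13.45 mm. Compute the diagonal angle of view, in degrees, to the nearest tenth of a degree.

Sensor diagonal = √(19.6² + 13.45²) = √565.0625 ≈ 23.7710 mm.
Angle of view α = 2·arctan(d/2f) with d = 23.7710 mm and f = 64.3 mm.
d/2f = 0.18484; arctan(0.18484) ≈ 10.4726°, so α ≈ 20.9452°.

20.9°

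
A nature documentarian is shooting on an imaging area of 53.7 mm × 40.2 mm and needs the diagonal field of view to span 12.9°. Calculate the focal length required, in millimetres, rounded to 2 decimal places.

296.68 mm

Sensor diagonal = √(53.7² + 40.2²) = √4499.7300 ≈ 67.0800 mm.
From α = 2·arctan(d/2f) we get f = d / (2·tan(α/2)).
With d = 67.0800 mm and α/2 = 6.45°, tan(α/2) ≈ 0.11305, so f ≈ 67.0800 / 0.22610 ≈ 296.6785 mm.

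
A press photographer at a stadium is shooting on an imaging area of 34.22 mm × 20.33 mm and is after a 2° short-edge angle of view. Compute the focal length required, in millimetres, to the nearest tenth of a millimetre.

From α = 2·arctan(h/2f) we get f = h / (2·tan(α/2)).
With h = 20.33 mm and α/2 = 1°, tan(α/2) ≈ 0.01746, so f ≈ 20.33 / 0.03491 ≈ 582.3525 mm.

582.4 mm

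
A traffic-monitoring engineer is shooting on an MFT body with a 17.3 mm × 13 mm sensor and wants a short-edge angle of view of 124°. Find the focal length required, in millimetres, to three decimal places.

3.456 mm

From α = 2·arctan(h/2f) we get f = h / (2·tan(α/2)).
With h = 13 mm and α/2 = 62°, tan(α/2) ≈ 1.88073, so f ≈ 13 / 3.76145 ≈ 3.4561 mm.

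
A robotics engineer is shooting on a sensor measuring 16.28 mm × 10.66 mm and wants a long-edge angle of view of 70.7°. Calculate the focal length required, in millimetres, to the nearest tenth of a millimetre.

From α = 2·arctan(w/2f) we get f = w / (2·tan(α/2)).
With w = 16.28 mm and α/2 = 35.35°, tan(α/2) ≈ 0.70935, so f ≈ 16.28 / 1.41870 ≈ 11.4753 mm.

11.5 mm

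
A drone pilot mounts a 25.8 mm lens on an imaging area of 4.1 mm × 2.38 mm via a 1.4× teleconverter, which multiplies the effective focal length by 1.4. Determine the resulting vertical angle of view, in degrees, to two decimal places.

3.77°

Effective focal length f = 25.8 × 1.4 = 36.12 mm.
α = 2·arctan(2.38 / (2 × 36.12)) = 2·arctan(0.03295) ≈ 3.7739°.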